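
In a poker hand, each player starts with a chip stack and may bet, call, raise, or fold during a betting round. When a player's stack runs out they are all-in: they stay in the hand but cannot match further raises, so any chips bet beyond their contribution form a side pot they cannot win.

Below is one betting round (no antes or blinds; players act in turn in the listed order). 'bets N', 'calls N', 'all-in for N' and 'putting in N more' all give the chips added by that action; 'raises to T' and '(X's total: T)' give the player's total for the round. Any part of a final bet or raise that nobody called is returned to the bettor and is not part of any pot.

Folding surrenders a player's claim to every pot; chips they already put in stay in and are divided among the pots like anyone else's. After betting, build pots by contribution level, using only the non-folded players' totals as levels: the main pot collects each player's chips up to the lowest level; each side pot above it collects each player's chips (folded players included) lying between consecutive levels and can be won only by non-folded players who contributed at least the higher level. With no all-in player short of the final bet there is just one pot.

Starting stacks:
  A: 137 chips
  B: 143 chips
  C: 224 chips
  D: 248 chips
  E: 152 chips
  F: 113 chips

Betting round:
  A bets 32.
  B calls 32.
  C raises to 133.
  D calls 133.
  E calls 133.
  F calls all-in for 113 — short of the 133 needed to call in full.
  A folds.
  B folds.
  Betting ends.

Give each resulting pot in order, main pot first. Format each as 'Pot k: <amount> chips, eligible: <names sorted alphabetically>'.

Contributions: A=32, B=32, C=133, D=133, E=133, F=113
Folded: A, B
Pot levels (distinct totals of non-folded players): 113, 133
Layer 1-113: A 32 + B 32 + C 113 + D 113 + E 113 + F 113 = 516 chips; eligible C, D, E, F
Layer 114-133: 20 each from C, D, E = 20*3 = 60 chips; eligible C, D, E

Pot 1: 516 chips, eligible: C, D, E, F
Pot 2: 60 chips, eligible: C, D, E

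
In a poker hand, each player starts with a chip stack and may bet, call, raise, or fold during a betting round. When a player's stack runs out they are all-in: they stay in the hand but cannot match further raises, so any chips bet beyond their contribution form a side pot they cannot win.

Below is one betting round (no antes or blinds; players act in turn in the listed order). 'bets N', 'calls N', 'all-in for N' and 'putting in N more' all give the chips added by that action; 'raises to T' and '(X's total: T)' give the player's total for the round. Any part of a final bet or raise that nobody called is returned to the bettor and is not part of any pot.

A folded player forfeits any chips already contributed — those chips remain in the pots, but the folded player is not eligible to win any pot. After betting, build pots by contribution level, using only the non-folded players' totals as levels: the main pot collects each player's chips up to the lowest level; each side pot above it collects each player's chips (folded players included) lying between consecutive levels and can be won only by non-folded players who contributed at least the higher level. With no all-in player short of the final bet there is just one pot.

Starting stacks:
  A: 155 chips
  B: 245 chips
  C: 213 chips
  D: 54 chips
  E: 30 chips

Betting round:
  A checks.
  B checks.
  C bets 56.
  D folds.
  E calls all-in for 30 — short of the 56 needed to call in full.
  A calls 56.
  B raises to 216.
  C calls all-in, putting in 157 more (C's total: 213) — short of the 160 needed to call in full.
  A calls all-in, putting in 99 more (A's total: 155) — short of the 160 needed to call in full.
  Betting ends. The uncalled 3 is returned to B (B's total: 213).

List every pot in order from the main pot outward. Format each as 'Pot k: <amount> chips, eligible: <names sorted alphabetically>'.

Contributions (after 3 returned to B): A=155, B=213, C=213, E=30
Folded: D
Pot levels (distinct totals of non-folded players): 30, 155, 213
Layer 1-30: 30 each from A, B, C, E = 30*4 = 120 chips; eligible A, B, C, E
Layer 31-155: 125 each from A, B, C = 125*3 = 375 chips; eligible A, B, C
Layer 156-213: 58 each from B, C = 58*2 = 116 chips; eligible B, C

Pot 1: 120 chips, eligible: A, B, C, E
Pot 2: 375 chips, eligible: A, B, C
Pot 3: 116 chips, eligible: B, C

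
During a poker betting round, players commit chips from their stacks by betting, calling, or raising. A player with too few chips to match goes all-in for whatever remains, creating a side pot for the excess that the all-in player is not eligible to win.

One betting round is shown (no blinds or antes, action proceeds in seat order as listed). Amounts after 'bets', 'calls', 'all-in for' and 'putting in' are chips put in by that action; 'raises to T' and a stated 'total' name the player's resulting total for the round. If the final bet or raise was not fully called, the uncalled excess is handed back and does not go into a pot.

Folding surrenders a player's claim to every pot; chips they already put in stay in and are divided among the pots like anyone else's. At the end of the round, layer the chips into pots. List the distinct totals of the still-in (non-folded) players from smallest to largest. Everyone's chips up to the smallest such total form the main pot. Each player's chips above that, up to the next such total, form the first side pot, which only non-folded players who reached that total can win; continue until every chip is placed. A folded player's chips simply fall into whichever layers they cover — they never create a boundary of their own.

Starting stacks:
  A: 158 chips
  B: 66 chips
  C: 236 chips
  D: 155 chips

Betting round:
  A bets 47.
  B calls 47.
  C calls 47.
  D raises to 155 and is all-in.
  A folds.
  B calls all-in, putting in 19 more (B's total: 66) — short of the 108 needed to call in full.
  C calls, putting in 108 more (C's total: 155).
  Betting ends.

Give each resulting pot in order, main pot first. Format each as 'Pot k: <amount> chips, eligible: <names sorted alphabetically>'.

Contributions: A=47, B=66, C=155, D=155
Folded: A
Pot levels (distinct totals of non-folded players): 66, 155
Layer 1-66: A 47 + B 66 + C 66 + D 66 = 245 chips; eligible B, C, D
Layer 67-155: 89 each from C, D = 89*2 = 178 chips; eligible C, D

Pot 1: 245 chips, eligible: B, C, D
Pot 2: 178 chips, eligible: C, D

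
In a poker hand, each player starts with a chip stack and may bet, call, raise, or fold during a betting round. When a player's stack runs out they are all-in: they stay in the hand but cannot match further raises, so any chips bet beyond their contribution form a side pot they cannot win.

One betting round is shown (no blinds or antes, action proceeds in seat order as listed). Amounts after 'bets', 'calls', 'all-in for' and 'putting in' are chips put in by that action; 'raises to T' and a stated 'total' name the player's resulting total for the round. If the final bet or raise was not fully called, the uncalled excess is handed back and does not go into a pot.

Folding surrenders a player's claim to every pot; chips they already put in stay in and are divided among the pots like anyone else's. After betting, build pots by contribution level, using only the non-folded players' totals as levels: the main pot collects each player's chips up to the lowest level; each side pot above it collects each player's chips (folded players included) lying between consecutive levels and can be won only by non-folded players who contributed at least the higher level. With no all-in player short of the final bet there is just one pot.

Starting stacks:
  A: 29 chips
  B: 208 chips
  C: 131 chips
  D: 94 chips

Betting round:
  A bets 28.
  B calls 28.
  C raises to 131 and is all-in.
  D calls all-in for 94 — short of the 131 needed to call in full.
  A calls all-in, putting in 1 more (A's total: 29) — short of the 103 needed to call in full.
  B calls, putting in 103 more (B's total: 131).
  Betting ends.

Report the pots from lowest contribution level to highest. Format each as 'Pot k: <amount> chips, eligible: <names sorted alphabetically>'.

Pot 1: 116 chips, eligible: A, B, C, D
Pot 2: 195 chips, eligible: B, C, D
Pot 3: 74 chips, eligible: B, C

Derivation:
Contributions: A=29, B=131, C=131, D=94
Pot levels (distinct totals of non-folded players): 29, 94, 131
Layer 1-29: 29 each from A, B, C, D = 29*4 = 116 chips; eligible A, B, C, D
Layer 30-94: 65 each from B, C, D = 65*3 = 195 chips; eligible B, C, D
Layer 95-131: 37 each from B, C = 37*2 = 74 chips; eligible B, C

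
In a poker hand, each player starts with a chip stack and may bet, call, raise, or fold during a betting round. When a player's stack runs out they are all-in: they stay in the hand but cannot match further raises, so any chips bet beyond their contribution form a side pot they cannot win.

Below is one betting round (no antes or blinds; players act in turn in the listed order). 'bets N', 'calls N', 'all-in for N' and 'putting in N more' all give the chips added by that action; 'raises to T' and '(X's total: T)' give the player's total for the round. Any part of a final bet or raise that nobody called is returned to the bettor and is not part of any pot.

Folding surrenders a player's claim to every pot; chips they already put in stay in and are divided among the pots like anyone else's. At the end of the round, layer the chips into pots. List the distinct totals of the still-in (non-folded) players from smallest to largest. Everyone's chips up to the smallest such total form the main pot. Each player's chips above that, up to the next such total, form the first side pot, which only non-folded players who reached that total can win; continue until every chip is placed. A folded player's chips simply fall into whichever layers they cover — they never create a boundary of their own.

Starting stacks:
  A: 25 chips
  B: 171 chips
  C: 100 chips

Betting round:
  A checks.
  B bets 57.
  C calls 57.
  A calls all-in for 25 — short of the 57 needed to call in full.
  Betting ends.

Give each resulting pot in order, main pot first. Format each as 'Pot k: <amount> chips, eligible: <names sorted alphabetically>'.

Contributions: A=25, B=57, C=57
Pot levels (distinct totals of non-folded players): 25, 57
Layer 1-25: 25 each from A, B, C = 25*3 = 75 chips; eligible A, B, C
Layer 26-57: 32 each from B, C = 32*2 = 64 chips; eligible B, C

Pot 1: 75 chips, eligible: A, B, C
Pot 2: 64 chips, eligible: B, C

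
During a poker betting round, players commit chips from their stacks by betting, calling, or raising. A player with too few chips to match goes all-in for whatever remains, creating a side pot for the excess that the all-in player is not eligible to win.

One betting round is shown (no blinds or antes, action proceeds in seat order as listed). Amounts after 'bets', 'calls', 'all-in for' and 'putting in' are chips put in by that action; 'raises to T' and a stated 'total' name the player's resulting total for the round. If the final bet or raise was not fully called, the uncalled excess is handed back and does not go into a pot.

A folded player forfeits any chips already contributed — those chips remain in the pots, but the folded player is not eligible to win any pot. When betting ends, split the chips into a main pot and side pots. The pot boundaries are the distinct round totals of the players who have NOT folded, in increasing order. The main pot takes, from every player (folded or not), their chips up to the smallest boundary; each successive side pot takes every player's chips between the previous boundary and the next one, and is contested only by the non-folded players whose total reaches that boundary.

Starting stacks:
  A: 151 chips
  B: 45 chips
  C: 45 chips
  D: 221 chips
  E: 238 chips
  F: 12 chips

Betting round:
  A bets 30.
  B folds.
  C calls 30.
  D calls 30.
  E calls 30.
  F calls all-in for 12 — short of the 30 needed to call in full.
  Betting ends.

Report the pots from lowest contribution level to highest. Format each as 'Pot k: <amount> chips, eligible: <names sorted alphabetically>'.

Contributions: A=30, C=30, D=30, E=30, F=12
Folded: B
Pot levels (distinct totals of non-folded players): 12, 30
Layer 1-12: 12 each from A, C, D, E, F = 12*5 = 60 chips; eligible A, C, D, E, F
Layer 13-30: 18 each from A, C, D, E = 18*4 = 72 chips; eligible A, C, D, E

Pot 1: 60 chips, eligible: A, C, D, E, F
Pot 2: 72 chips, eligible: A, C, D, E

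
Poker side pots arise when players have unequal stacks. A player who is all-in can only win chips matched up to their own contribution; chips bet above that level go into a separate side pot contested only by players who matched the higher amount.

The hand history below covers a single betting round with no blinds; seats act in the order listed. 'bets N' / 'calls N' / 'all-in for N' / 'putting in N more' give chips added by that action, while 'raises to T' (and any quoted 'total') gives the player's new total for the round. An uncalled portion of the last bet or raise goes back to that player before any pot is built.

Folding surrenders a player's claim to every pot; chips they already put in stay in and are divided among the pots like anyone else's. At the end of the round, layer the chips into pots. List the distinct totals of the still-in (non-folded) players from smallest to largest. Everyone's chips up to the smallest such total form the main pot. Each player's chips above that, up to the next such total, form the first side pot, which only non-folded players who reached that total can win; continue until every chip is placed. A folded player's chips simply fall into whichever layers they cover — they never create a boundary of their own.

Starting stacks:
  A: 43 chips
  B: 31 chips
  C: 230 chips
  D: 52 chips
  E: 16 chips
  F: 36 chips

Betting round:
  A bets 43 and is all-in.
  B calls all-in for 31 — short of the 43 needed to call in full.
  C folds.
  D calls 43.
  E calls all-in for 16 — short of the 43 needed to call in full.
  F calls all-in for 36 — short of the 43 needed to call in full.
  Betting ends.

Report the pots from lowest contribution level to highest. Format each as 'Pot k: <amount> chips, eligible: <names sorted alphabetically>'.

Contributions: A=43, B=31, D=43, E=16, F=36
Folded: C
Pot levels (distinct totals of non-folded players): 16, 31, 36, 43
Layer 1-16: 16 each from A, B, D, E, F = 16*5 = 80 chips; eligible A, B, D, E, F
Layer 17-31: 15 each from A, B, D, F = 15*4 = 60 chips; eligible A, B, D, F
Layer 32-36: 5 each from A, D, F = 5*3 = 15 chips; eligible A, D, F
Layer 37-43: 7 each from A, D = 7*2 = 14 chips; eligible A, D

Pot 1: 80 chips, eligible: A, B, D, E, F
Pot 2: 60 chips, eligible: A, B, D, F
Pot 3: 15 chips, eligible: A, D, F
Pot 4: 14 chips, eligible: A, D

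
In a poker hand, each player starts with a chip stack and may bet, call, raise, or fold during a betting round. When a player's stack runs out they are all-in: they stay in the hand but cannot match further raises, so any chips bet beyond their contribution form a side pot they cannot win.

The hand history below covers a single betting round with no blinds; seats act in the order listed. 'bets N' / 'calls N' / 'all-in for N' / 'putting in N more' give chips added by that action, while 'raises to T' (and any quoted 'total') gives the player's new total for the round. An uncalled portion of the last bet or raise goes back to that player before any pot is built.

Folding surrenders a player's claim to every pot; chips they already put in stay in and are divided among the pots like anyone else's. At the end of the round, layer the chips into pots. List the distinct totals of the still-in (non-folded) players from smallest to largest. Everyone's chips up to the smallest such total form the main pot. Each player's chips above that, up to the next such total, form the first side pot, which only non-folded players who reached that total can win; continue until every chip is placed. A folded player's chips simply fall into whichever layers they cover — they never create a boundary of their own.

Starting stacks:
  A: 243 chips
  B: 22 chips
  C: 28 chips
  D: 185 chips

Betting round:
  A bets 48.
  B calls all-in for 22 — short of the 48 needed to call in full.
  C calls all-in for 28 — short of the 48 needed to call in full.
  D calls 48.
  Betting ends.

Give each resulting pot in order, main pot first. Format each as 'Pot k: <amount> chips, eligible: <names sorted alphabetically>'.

Contributions: A=48, B=22, C=28, D=48
Pot levels (distinct totals of non-folded players): 22, 28, 48
Layer 1-22: 22 each from A, B, C, D = 22*4 = 88 chips; eligible A, B, C, D
Layer 23-28: 6 each from A, C, D = 6*3 = 18 chips; eligible A, C, D
Layer 29-48: 20 each from A, D = 20*2 = 40 chips; eligible A, D

Pot 1: 88 chips, eligible: A, B, C, D
Pot 2: 18 chips, eligible: A, C, D
Pot 3: 40 chips, eligible: A, D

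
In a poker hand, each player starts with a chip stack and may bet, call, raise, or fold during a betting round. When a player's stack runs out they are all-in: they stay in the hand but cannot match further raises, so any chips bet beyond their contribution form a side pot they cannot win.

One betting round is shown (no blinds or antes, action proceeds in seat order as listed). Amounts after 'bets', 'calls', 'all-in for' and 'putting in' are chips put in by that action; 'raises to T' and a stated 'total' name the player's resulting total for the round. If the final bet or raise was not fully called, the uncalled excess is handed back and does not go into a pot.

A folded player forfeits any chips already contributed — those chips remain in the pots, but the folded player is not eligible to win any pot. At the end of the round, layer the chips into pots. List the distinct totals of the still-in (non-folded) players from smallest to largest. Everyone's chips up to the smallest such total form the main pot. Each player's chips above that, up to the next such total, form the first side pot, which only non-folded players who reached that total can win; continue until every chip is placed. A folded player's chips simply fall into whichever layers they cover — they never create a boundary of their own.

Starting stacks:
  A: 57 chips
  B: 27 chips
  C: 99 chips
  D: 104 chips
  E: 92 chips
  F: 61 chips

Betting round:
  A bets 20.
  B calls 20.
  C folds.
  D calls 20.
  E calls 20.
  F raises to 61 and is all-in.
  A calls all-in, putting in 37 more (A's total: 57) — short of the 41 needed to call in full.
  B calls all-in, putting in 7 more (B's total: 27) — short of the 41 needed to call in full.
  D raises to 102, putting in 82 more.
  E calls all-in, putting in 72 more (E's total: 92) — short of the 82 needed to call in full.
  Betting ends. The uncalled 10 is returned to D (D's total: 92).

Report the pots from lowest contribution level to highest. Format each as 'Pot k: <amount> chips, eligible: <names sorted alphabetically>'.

Contributions (after 10 returned to D): A=57, B=27, D=92, E=92, F=61
Folded: C
Pot levels (distinct totals of non-folded players): 27, 57, 61, 92
Layer 1-27: 27 each from A, B, D, E, F = 27*5 = 135 chips; eligible A, B, D, E, F
Layer 28-57: 30 each from A, D, E, F = 30*4 = 120 chips; eligible A, D, E, F
Layer 58-61: 4 each from D, E, F = 4*3 = 12 chips; eligible D, E, F
Layer 62-92: 31 each from D, E = 31*2 = 62 chips; eligible D, E

Pot 1: 135 chips, eligible: A, B, D, E, F
Pot 2: 120 chips, eligible: A, D, E, F
Pot 3: 12 chips, eligible: D, E, F
Pot 4: 62 chips, eligible: D, E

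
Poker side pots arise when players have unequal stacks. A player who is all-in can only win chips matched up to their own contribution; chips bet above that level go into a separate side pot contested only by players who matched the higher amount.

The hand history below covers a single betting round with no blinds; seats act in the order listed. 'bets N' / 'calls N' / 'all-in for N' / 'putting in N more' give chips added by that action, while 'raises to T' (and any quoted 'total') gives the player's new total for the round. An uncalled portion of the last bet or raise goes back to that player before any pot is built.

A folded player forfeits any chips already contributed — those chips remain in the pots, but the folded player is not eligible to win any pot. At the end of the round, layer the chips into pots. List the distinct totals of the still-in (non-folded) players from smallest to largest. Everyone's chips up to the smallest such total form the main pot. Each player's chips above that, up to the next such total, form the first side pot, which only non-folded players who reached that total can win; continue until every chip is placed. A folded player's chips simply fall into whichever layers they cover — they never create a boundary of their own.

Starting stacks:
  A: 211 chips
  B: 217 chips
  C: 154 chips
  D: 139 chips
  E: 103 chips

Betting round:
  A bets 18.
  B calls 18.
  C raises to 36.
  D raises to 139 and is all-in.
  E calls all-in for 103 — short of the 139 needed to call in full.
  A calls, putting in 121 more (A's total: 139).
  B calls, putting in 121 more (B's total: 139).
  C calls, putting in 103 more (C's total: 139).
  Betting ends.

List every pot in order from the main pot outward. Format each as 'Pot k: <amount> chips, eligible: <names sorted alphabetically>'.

Pot 1: 515 chips, eligible: A, B, C, D, E
Pot 2: 144 chips, eligible: A, B, C, D

Derivation:
Contributions: A=139, B=139, C=139, D=139, E=103
Pot levels (distinct totals of non-folded players): 103, 139
Layer 1-103: 103 each from A, B, C, D, E = 103*5 = 515 chips; eligible A, B, C, D, E
Layer 104-139: 36 each from A, B, C, D = 36*4 = 144 chips; eligible A, B, C, D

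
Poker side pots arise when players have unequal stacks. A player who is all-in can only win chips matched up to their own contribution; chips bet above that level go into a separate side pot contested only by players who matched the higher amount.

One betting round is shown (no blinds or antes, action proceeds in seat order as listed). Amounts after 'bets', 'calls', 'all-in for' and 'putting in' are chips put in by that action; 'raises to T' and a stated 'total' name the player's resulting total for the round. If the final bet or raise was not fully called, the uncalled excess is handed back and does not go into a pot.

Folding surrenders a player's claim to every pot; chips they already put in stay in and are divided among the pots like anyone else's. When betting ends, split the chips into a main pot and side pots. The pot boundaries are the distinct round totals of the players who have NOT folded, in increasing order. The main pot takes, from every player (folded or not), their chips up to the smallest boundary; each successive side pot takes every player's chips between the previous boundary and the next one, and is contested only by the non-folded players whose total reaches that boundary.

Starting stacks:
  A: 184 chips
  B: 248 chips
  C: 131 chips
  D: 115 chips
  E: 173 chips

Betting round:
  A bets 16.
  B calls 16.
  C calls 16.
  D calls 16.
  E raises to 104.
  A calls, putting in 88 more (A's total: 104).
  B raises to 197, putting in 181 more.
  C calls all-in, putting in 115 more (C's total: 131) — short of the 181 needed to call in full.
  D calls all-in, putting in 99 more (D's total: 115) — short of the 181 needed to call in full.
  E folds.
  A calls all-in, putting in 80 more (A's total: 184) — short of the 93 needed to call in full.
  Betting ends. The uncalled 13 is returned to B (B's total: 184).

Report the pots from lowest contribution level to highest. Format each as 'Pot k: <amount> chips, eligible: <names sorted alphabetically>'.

Contributions (after 13 returned to B): A=184, B=184, C=131, D=115, E=104
Folded: E
Pot levels (distinct totals of non-folded players): 115, 131, 184
Layer 1-115: A 115 + B 115 + C 115 + D 115 + E 104 = 564 chips; eligible A, B, C, D
Layer 116-131: 16 each from A, B, C = 16*3 = 48 chips; eligible A, B, C
Layer 132-184: 53 each from A, B = 53*2 = 106 chips; eligible A, B

Pot 1: 564 chips, eligible: A, B, C, D
Pot 2: 48 chips, eligible: A, B, C
Pot 3: 106 chips, eligible: A, B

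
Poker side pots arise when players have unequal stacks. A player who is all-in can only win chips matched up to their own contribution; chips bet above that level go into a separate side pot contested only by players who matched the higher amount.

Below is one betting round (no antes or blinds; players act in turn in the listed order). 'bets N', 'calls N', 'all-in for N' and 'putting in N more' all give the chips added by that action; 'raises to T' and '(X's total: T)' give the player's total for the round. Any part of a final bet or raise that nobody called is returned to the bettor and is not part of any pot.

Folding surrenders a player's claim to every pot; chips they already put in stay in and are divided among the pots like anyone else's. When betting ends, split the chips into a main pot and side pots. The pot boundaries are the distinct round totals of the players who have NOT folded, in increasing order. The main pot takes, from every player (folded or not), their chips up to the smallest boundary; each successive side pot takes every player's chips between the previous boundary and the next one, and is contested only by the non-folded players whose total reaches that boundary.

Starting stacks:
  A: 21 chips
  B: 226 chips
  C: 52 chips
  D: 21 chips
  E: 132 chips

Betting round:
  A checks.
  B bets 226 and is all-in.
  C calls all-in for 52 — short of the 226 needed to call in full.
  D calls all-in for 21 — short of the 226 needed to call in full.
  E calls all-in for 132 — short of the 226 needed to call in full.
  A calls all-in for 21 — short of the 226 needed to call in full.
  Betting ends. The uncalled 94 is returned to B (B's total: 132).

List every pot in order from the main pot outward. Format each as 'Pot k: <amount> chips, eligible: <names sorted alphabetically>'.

Pot 1: 105 chips, eligible: A, B, C, D, E
Pot 2: 93 chips, eligible: B, C, E
Pot 3: 160 chips, eligible: B, E

Derivation:
Contributions (after 94 returned to B): A=21, B=132, C=52, D=21, E=132
Pot levels (distinct totals of non-folded players): 21, 52, 132
Layer 1-21: 21 each from A, B, C, D, E = 21*5 = 105 chips; eligible A, B, C, D, E
Layer 22-52: 31 each from B, C, E = 31*3 = 93 chips; eligible B, C, E
Layer 53-132: 80 each from B, E = 80*2 = 160 chips; eligible B, E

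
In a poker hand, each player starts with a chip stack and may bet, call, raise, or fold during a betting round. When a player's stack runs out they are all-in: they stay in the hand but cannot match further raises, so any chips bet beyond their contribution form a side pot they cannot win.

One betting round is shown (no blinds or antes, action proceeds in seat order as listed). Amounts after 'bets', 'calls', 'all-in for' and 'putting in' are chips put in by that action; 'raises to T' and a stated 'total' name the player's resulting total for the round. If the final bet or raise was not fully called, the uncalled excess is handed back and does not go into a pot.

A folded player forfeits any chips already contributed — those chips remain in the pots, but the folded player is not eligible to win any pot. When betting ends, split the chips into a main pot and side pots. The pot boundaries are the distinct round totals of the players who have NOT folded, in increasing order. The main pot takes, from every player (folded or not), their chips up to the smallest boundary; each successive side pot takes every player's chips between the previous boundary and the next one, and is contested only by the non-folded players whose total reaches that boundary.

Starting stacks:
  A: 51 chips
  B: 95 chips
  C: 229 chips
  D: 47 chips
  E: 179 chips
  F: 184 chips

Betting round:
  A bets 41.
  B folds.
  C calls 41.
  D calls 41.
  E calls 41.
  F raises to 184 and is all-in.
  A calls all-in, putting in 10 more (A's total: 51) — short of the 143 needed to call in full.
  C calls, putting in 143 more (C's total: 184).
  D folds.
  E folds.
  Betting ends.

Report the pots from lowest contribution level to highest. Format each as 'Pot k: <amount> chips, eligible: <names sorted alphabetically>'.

Pot 1: 235 chips, eligible: A, C, F
Pot 2: 266 chips, eligible: C, F

Derivation:
Contributions: A=51, C=184, D=41, E=41, F=184
Folded: B, D, E
Pot levels (distinct totals of non-folded players): 51, 184
Layer 1-51: A 51 + C 51 + D 41 + E 41 + F 51 = 235 chips; eligible A, C, F
Layer 52-184: 133 each from C, F = 133*2 = 266 chips; eligible C, F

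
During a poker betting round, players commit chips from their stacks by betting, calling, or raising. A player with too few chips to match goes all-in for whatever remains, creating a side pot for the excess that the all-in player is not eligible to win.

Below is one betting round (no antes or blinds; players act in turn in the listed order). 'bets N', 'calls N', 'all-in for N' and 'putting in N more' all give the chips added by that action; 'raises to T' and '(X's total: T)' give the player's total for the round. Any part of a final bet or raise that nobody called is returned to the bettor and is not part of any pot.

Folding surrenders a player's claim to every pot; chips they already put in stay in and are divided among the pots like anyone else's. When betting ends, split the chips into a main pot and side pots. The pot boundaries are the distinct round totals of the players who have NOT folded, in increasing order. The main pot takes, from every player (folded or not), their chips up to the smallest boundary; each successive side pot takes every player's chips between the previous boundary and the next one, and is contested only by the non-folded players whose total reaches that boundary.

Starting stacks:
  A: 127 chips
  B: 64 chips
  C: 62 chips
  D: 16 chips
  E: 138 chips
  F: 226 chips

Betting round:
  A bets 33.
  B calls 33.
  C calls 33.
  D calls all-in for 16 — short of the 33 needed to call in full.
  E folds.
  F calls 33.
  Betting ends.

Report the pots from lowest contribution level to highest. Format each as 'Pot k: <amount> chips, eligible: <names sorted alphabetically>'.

Pot 1: 80 chips, eligible: A, B, C, D, F
Pot 2: 68 chips, eligible: A, B, C, F

Derivation:
Contributions: A=33, B=33, C=33, D=16, F=33
Folded: E
Pot levels (distinct totals of non-folded players): 16, 33
Layer 1-16: 16 each from A, B, C, D, F = 16*5 = 80 chips; eligible A, B, C, D, F
Layer 17-33: 17 each from A, B, C, F = 17*4 = 68 chips; eligible A, B, C, F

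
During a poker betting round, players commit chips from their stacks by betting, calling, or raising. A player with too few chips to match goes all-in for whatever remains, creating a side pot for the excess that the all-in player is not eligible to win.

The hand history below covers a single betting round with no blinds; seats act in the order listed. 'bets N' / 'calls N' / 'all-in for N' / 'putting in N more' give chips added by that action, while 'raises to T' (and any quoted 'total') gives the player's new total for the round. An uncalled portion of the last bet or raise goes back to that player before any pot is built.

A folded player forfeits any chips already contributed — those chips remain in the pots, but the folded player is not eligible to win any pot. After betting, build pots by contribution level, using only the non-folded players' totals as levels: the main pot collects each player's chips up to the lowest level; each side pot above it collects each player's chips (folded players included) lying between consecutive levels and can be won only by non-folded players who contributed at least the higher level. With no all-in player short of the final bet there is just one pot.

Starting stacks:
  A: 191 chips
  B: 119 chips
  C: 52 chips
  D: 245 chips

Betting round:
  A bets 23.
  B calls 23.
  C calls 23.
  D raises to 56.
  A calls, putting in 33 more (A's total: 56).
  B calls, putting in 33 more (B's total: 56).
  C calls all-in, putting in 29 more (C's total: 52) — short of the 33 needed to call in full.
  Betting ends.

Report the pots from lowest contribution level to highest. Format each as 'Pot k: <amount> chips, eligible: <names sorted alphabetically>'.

Contributions: A=56, B=56, C=52, D=56
Pot levels (distinct totals of non-folded players): 52, 56
Layer 1-52: 52 each from A, B, C, D = 52*4 = 208 chips; eligible A, B, C, D
Layer 53-56: 4 each from A, B, D = 4*3 = 12 chips; eligible A, B, D

Pot 1: 208 chips, eligible: A, B, C, D
Pot 2: 12 chips, eligible: A, B, D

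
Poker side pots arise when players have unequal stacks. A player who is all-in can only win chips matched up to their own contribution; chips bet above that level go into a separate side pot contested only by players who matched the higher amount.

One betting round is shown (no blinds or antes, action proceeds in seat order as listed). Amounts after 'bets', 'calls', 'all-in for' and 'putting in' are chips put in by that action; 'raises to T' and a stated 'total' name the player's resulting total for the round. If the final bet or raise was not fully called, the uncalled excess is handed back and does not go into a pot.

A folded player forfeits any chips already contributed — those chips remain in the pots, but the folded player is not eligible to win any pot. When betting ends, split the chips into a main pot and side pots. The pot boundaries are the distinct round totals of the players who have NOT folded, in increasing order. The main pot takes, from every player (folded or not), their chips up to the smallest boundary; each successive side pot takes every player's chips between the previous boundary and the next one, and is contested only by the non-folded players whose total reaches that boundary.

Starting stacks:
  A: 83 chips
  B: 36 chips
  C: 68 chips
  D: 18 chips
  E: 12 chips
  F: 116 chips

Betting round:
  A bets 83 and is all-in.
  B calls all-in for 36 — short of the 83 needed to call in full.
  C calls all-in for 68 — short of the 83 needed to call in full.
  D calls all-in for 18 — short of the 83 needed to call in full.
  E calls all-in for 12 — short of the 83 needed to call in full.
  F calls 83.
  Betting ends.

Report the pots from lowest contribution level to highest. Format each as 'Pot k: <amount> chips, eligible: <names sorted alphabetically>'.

Contributions: A=83, B=36, C=68, D=18, E=12, F=83
Pot levels (distinct totals of non-folded players): 12, 18, 36, 68, 83
Layer 1-12: 12 each from A, B, C, D, E, F = 12*6 = 72 chips; eligible A, B, C, D, E, F
Layer 13-18: 6 each from A, B, C, D, F = 6*5 = 30 chips; eligible A, B, C, D, F
Layer 19-36: 18 each from A, B, C, F = 18*4 = 72 chips; eligible A, B, C, F
Layer 37-68: 32 each from A, C, F = 32*3 = 96 chips; eligible A, C, F
Layer 69-83: 15 each from A, F = 15*2 = 30 chips; eligible A, F

Pot 1: 72 chips, eligible: A, B, C, D, E, F
Pot 2: 30 chips, eligible: A, B, C, D, F
Pot 3: 72 chips, eligible: A, B, C, F
Pot 4: 96 chips, eligible: A, C, F
Pot 5: 30 chips, eligible: A, F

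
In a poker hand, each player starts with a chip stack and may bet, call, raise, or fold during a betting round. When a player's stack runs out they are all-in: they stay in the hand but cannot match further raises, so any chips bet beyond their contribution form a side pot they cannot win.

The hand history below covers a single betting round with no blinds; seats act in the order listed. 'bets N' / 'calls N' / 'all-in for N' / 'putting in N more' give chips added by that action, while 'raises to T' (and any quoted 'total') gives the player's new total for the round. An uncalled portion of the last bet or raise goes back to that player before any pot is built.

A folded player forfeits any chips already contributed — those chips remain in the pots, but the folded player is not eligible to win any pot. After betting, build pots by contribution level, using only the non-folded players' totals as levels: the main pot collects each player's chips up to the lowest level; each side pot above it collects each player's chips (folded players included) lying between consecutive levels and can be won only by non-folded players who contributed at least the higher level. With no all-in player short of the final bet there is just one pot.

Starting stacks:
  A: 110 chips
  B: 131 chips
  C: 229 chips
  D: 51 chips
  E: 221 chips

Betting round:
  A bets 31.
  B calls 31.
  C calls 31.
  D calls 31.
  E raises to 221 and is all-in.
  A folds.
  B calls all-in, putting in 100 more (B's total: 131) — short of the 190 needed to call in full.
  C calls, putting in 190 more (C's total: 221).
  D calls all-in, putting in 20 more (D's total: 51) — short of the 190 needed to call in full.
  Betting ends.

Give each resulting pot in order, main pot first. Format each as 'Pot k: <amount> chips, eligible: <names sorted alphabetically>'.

Pot 1: 235 chips, eligible: B, C, D, E
Pot 2: 240 chips, eligible: B, C, E
Pot 3: 180 chips, eligible: C, E

Derivation:
Contributions: A=31, B=131, C=221, D=51, E=221
Folded: A
Pot levels (distinct totals of non-folded players): 51, 131, 221
Layer 1-51: A 31 + B 51 + C 51 + D 51 + E 51 = 235 chips; eligible B, C, D, E
Layer 52-131: 80 each from B, C, E = 80*3 = 240 chips; eligible B, C, E
Layer 132-221: 90 each from C, E = 90*2 = 180 chips; eligible C, E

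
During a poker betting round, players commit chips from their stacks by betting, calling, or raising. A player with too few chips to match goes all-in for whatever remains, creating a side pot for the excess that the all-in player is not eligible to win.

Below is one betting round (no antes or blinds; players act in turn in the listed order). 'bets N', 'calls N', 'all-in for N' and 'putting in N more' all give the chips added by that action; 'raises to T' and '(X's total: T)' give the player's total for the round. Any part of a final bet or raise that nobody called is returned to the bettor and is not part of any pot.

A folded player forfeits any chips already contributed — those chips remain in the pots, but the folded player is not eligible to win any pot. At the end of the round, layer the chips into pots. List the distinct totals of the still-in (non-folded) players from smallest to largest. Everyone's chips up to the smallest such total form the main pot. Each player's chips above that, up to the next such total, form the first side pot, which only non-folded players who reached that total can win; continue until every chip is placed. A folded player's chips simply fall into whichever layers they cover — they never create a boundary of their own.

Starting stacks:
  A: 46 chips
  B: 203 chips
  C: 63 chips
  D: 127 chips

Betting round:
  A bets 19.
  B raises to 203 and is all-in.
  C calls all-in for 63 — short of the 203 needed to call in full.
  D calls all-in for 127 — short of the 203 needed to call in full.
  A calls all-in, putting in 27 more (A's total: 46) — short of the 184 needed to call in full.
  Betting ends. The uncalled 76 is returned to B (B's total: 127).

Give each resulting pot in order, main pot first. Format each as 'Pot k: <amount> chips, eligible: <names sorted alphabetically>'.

Pot 1: 184 chips, eligible: A, B, C, D
Pot 2: 51 chips, eligible: B, C, D
Pot 3: 128 chips, eligible: B, D

Derivation:
Contributions (after 76 returned to B): A=46, B=127, C=63, D=127
Pot levels (distinct totals of non-folded players): 46, 63, 127
Layer 1-46: 46 each from A, B, C, D = 46*4 = 184 chips; eligible A, B, C, D
Layer 47-63: 17 each from B, C, D = 17*3 = 51 chips; eligible B, C, D
Layer 64-127: 64 each from B, D = 64*2 = 128 chips; eligible B, D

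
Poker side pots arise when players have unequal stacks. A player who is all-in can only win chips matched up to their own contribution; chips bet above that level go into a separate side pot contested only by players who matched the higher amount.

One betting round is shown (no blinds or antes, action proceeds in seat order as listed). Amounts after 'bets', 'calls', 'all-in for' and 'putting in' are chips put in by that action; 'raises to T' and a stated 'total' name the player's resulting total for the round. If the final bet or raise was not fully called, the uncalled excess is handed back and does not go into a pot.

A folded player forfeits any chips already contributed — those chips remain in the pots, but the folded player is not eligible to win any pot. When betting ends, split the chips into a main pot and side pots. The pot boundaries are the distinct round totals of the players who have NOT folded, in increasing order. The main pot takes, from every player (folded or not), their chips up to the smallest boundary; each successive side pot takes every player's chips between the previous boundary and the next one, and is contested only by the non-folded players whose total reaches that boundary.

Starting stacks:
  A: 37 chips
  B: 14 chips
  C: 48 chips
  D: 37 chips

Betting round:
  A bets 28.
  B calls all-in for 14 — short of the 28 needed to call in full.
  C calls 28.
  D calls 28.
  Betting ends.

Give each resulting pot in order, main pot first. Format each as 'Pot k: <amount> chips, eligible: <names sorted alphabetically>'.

Contributions: A=28, B=14, C=28, D=28
Pot levels (distinct totals of non-folded players): 14, 28
Layer 1-14: 14 each from A, B, C, D = 14*4 = 56 chips; eligible A, B, C, D
Layer 15-28: 14 each from A, C, D = 14*3 = 42 chips; eligible A, C, D

Pot 1: 56 chips, eligible: A, B, C, D
Pot 2: 42 chips, eligible: A, C, D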